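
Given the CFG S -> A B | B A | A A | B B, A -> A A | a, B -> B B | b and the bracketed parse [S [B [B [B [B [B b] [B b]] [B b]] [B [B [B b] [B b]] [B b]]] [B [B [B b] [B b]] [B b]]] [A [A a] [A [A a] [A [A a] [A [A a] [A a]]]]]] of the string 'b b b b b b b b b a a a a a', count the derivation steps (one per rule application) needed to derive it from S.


Every bracketed nonterminal node [X ...] in the tree is produced by exactly one rule application.
Reading the tree off as a leftmost derivation:
  Step 1: S  =>  B A   (applied S -> B A)
  Step 2: B A  =>  B B A   (applied B -> B B)
  Step 3: B B A  =>  B B B A   (applied B -> B B)
  Step 4: B B B A  =>  B B B B A   (applied B -> B B)
  Step 5: B B B B A  =>  B B B B B A   (applied B -> B B)
  Step 6: B B B B B A  =>  b B B B B A   (applied B -> b)
  Step 7: b B B B B A  =>  b b B B B A   (applied B -> b)
  Step 8: b b B B B A  =>  b b b B B A   (applied B -> b)
  Step 9: b b b B B A  =>  b b b B B B A   (applied B -> B B)
  Step 10: b b b B B B A  =>  b b b B B B B A   (applied B -> B B)
  Step 11: b b b B B B B A  =>  b b b b B B B A   (applied B -> b)
  Step 12: b b b b B B B A  =>  b b b b b B B A   (applied B -> b)
  Step 13: b b b b b B B A  =>  b b b b b b B A   (applied B -> b)
  Step 14: b b b b b b B A  =>  b b b b b b B B A   (applied B -> B B)
  Step 15: b b b b b b B B A  =>  b b b b b b B B B A   (applied B -> B B)
  Step 16: b b b b b b B B B A  =>  b b b b b b b B B A   (applied B -> b)
  Step 17: b b b b b b b B B A  =>  b b b b b b b b B A   (applied B -> b)
  Step 18: b b b b b b b b B A  =>  b b b b b b b b b A   (applied B -> b)
  Step 19: b b b b b b b b b A  =>  b b b b b b b b b A A   (applied A -> A A)
  Step 20: b b b b b b b b b A A  =>  b b b b b b b b b a A   (applied A -> a)
  Step 21: b b b b b b b b b a A  =>  b b b b b b b b b a A A   (applied A -> A A)
  Step 22: b b b b b b b b b a A A  =>  b b b b b b b b b a a A   (applied A -> a)
  Step 23: b b b b b b b b b a a A  =>  b b b b b b b b b a a A A   (applied A -> A A)
  Step 24: b b b b b b b b b a a A A  =>  b b b b b b b b b a a a A   (applied A -> a)
  Step 25: b b b b b b b b b a a a A  =>  b b b b b b b b b a a a A A   (applied A -> A A)
  Step 26: b b b b b b b b b a a a A A  =>  b b b b b b b b b a a a a A   (applied A -> a)
  Step 27: b b b b b b b b b a a a a A  =>  b b b b b b b b b a a a a a   (applied A -> a)
Final yield: b b b b b b b b b a a a a a
Total rewrite steps: 27

27


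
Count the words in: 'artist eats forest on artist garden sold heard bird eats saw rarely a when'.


Counting words by splitting on spaces:
  Word 1: 'artist'
  Word 2: 'eats'
  Word 3: 'forest'
  Word 4: 'on'
  Word 5: 'artist'
  Word 6: 'garden'
  Word 7: 'sold'
  Word 8: 'heard'
  Word 9: 'bird'
  Word 10: 'eats'
  Word 11: 'saw'
  Word 12: 'rarely'
  Word 13: 'a'
  Word 14: 'when'
Total words: 14

14


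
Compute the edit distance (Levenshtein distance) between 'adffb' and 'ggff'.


Building DP table for s1='adffb' (len 5) and s2='ggff' (len 4):
       g  g  f  f
    0  1  2  3  4
  a 1  1  2  3  4
  d 2  2  2  3  4
  f 3  3  3  2  3
  f 4  4  4  3  2
  b 5  5  5  4  3
Edit distance = dp[5][4] = 3

3


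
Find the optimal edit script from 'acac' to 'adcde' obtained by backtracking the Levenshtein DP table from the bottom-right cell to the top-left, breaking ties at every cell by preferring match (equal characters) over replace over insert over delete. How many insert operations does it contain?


Edit distance = 3. Backtracking from cell (4, 5) with preference match > replace > insert > delete,
then listing the resulting alignment 'acac' -> 'adcde' left to right:
  Step 1: keep 'a'
  Step 2: insert 'd' [insertion #1]
  Step 3: keep 'c'
  Step 4: replace a->d
  Step 5: replace c->e
Total insertions: 1

1


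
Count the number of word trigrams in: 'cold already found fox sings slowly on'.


Word trigrams from [7] words:
  Trigram 1: (cold already found)
  Trigram 2: (already found fox)
  Trigram 3: (found fox sings)
  Trigram 4: (fox sings slowly)
  Trigram 5: (sings slowly on)
Total word trigrams: 7 - 2 = 5

5


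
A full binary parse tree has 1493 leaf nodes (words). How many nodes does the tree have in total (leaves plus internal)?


Leaf nodes (terminals): 1493
Internal nodes = n - 1 = 1493 - 1 = 1492
Total = leaves + internal = 1493 + 1492 = 2985

2985


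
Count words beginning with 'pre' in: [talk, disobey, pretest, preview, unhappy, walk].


Checking each word for prefix 'pre':
  'talk' -> no (count: 0)
  'disobey' -> no (count: 0)
  'pretest' -> YES, starts with 'pre' (count: 1)
  'preview' -> YES, starts with 'pre' (count: 2)
  'unhappy' -> no (count: 2)
  'walk' -> no (count: 2)
Total with prefix 'pre': 2

2


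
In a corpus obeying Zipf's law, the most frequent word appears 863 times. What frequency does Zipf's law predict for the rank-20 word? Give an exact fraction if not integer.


Zipf's law: freq(rank) = f1 / rank
f1 = 863, rank = 20
freq = 863 / 20
GCD(863, 20) = 1
Simplified: 863/20

863/20


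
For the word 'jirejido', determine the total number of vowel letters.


Scanning each character of 'jirejido':
  Position 1: 'j' -> consonant (running count: 0)
  Position 2: 'i' -> vowel (running count: 1)
  Position 3: 'r' -> consonant (running count: 1)
  Position 4: 'e' -> vowel (running count: 2)
  Position 5: 'j' -> consonant (running count: 2)
  Position 6: 'i' -> vowel (running count: 3)
  Position 7: 'd' -> consonant (running count: 3)
  Position 8: 'o' -> vowel (running count: 4)
Total vowels: 4

4


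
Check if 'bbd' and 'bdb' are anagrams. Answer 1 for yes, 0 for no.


Sort characters of 'bbd': 'bbd'
Sort characters of 'bdb': 'bbd'
Sorted forms match -> they ARE anagrams
Result: 1

1


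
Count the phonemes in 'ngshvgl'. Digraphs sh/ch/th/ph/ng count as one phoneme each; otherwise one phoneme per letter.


Parsing 'ngshvgl' greedily, digraphs first:
  'ng' -> digraph (1 consonant phoneme) (phonemes so far: 1)
  'sh' -> digraph (1 consonant phoneme) (phonemes so far: 2)
  'v' -> consonant phoneme (phonemes so far: 3)
  'g' -> consonant phoneme (phonemes so far: 4)
  'l' -> consonant phoneme (phonemes so far: 5)
Total phonemes: 5

5


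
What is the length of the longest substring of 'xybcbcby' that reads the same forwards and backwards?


Scanning 'xybcbcby' for palindromic substrings.
Substring at positions 1-7: 'ybcbcby'.
Check: reverse('ybcbcby') = 'ybcbcby' -> palindrome confirmed.
Neighbouring characters ('x' / '-') break symmetry, so it cannot extend further.
No longer palindromic substring exists; longest length = 7

7


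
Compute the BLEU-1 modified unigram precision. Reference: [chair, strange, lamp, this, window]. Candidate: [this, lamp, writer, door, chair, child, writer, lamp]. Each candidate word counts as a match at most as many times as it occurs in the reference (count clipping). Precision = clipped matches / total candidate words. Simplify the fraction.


Reference word counts: {'chair': 1, 'lamp': 1, 'strange': 1, 'this': 1, 'window': 1}
Checking each candidate word (with clipping):
  'this' -> in reference (ref count 1, used 1/1) -> match (matches: 1)
  'lamp' -> in reference (ref count 1, used 1/1) -> match (matches: 2)
  'writer' -> not in reference -> no match (matches: 2)
  'door' -> not in reference -> no match (matches: 2)
  'chair' -> in reference (ref count 1, used 1/1) -> match (matches: 3)
  'child' -> not in reference -> no match (matches: 3)
  'writer' -> not in reference -> no match (matches: 3)
  'lamp' -> ref count 1 already used up (1/1) -> clipped, no match (matches: 3)
Clipped matches: 3, Candidate length: 8
Precision = 3/8

3/8


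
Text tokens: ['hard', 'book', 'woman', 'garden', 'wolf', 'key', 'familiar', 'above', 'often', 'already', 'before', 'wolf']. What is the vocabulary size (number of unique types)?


Listing all tokens and tracking unique types:
  Token 1: 'hard' -> NEW (unique so far: 1)
  Token 2: 'book' -> NEW (unique so far: 2)
  Token 3: 'woman' -> NEW (unique so far: 3)
  Token 4: 'garden' -> NEW (unique so far: 4)
  Token 5: 'wolf' -> NEW (unique so far: 5)
  Token 6: 'key' -> NEW (unique so far: 6)
  Token 7: 'familiar' -> NEW (unique so far: 7)
  Token 8: 'above' -> NEW (unique so far: 8)
  Token 9: 'often' -> NEW (unique so far: 9)
  Token 10: 'already' -> NEW (unique so far: 10)
  Token 11: 'before' -> NEW (unique so far: 11)
  Token 12: 'wolf' -> duplicate (unique so far: 11)
Unique types: ('above', 'already', 'before', 'book', 'familiar', 'garden', 'hard', 'key', 'often', 'wolf', 'woman')
Vocabulary size: 11

11


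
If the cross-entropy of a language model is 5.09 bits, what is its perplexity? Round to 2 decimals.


Perplexity formula: PP = 2^H
H = 5.09
PP = 2^5.09
Decompose: 2^5.09 = 2^5 * 2^0.09
2^5 = 32, 2^0.09 ~ 1.0643702
PP ~ 32 * 1.0643702 = 34.0598464
Rounded to 2 decimals: 34.06

34.06


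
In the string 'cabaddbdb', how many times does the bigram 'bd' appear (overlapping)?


Scanning 'cabaddbdb' for bigram 'bd':
  Position 0: 'ca' -> no
  Position 1: 'ab' -> no
  Position 2: 'ba' -> no
  Position 3: 'ad' -> no
  Position 4: 'dd' -> no
  Position 5: 'db' -> no
  Position 6: 'bd' -> MATCH
  Position 7: 'db' -> no
Total matches: 1

1


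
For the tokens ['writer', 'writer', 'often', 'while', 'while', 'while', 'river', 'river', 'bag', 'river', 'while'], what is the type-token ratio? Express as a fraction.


Tokens: 11
Unique types: ('bag', 'often', 'river', 'while', 'writer') = 5
TTR = 5/11
Already in lowest terms.

5/11


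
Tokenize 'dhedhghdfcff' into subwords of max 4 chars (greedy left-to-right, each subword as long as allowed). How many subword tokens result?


'dhedhghdfcff' has 12 characters.
Chunking with max size 4:
  Chunk 1: 'dhed' (positions 0-3)
  Chunk 2: 'hghd' (positions 4-7)
  Chunk 3: 'fcff' (positions 8-11)
Total chunks: ceil(12 / 4) = 3

3


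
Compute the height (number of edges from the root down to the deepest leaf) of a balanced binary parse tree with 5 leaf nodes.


In a balanced binary tree with n leaves the deepest leaf is ceil(log2(n)) edges below the root.
log2(5) = 2.3219
ceil(2.3219) = 3
height (edges) = 3

3


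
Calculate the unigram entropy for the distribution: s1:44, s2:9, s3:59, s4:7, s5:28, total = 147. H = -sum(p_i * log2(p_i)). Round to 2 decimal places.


Computing entropy H = -sum(p_i * log2(p_i)):
  s1: p = 44/147 = 0.2993, -p*log2(p) = 0.5209
  s2: p = 9/147 = 0.0612, -p*log2(p) = 0.2467
  s3: p = 59/147 = 0.4014, -p*log2(p) = 0.5286
  s4: p = 7/147 = 0.0476, -p*log2(p) = 0.2092
  s5: p = 28/147 = 0.1905, -p*log2(p) = 0.4557
H = sum of terms = 1.9611
Rounded to 2 decimals: 1.96

1.96


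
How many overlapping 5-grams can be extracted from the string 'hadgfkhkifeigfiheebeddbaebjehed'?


String 'hadgfkhkifeigfiheebeddbaebjehed' has length L = 31.
Number of overlapping n-grams = L - n + 1
Substituting: 31 - 5 + 1 = 27

27


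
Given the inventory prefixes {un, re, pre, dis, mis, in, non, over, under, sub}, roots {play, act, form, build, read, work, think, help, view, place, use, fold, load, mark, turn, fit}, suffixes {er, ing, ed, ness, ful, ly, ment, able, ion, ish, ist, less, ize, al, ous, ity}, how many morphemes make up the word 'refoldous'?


Segmenting 'refoldous' against the inventory:
  're' -> prefix (morpheme 1)
  'fold' -> root (morpheme 2)
  'ous' -> suffix (morpheme 3)
Total morphemes: 3

3


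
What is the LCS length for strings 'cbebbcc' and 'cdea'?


DP table for LCS of 'cbebbcc' and 'cdea':
       c  d  e  a
    0  0  0  0  0
  c 0  1  1  1  1
  b 0  1  1  1  1
  e 0  1  1  2  2
  b 0  1  1  2  2
  b 0  1  1  2  2
  c 0  1  1  2  2
  c 0  1  1  2  2
LCS: 'ce'
LCS length = 2

2


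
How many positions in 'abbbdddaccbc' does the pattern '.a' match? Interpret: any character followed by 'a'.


Pattern: .a means any character followed by 'a'.
Scanning 'abbbdddaccbc' position-by-position:
  Pos 0: window 'ab' -> no
  Pos 1: window 'bb' -> no
  Pos 2: window 'bb' -> no
  Pos 3: window 'bd' -> no
  Pos 4: window 'dd' -> no
  Pos 5: window 'dd' -> no
  Pos 6: window 'da' -> MATCH
  Pos 7: window 'ac' -> no
  Pos 8: window 'cc' -> no
  Pos 9: window 'cb' -> no
  Pos 10: window 'bc' -> no
  Pos 11: window 'c' -> no
Total matches: 1

1


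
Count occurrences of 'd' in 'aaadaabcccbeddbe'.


Scanning 'aaadaabcccbeddbe' for 'd':
  Position 3: 'd' -> MATCH (count: 1)
  Position 12: 'd' -> MATCH (count: 2)
  Position 13: 'd' -> MATCH (count: 3)
Total occurrences of 'd': 3

3


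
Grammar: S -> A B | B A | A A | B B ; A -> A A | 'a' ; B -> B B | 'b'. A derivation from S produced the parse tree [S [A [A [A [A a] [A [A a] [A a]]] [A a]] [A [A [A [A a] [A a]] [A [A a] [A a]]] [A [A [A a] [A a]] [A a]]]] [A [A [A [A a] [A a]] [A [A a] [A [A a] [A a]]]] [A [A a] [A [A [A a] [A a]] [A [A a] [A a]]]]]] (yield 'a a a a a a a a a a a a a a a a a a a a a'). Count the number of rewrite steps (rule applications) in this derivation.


Every bracketed nonterminal node [X ...] in the tree is produced by exactly one rule application.
Reading the tree off as a leftmost derivation:
  Step 1: S  =>  A A   (applied S -> A A)
  Step 2: A A  =>  A A A   (applied A -> A A)
  Step 3: A A A  =>  A A A A   (applied A -> A A)
  Step 4: A A A A  =>  A A A A A   (applied A -> A A)
  Step 5: A A A A A  =>  a A A A A   (applied A -> a)
  Step 6: a A A A A  =>  a A A A A A   (applied A -> A A)
  Step 7: a A A A A A  =>  a a A A A A   (applied A -> a)
  Step 8: a a A A A A  =>  a a a A A A   (applied A -> a)
  Step 9: a a a A A A  =>  a a a a A A   (applied A -> a)
  Step 10: a a a a A A  =>  a a a a A A A   (applied A -> A A)
  Step 11: a a a a A A A  =>  a a a a A A A A   (applied A -> A A)
  Step 12: a a a a A A A A  =>  a a a a A A A A A   (applied A -> A A)
  Step 13: a a a a A A A A A  =>  a a a a a A A A A   (applied A -> a)
  Step 14: a a a a a A A A A  =>  a a a a a a A A A   (applied A -> a)
  Step 15: a a a a a a A A A  =>  a a a a a a A A A A   (applied A -> A A)
  Step 16: a a a a a a A A A A  =>  a a a a a a a A A A   (applied A -> a)
  Step 17: a a a a a a a A A A  =>  a a a a a a a a A A   (applied A -> a)
  Step 18: a a a a a a a a A A  =>  a a a a a a a a A A A   (applied A -> A A)
  Step 19: a a a a a a a a A A A  =>  a a a a a a a a A A A A   (applied A -> A A)
  Step 20: a a a a a a a a A A A A  =>  a a a a a a a a a A A A   (applied A -> a)
  Step 21: a a a a a a a a a A A A  =>  a a a a a a a a a a A A   (applied A -> a)
  Step 22: a a a a a a a a a a A A  =>  a a a a a a a a a a a A   (applied A -> a)
  Step 23: a a a a a a a a a a a A  =>  a a a a a a a a a a a A A   (applied A -> A A)
  Step 24: a a a a a a a a a a a A A  =>  a a a a a a a a a a a A A A   (applied A -> A A)
  Step 25: a a a a a a a a a a a A A A  =>  a a a a a a a a a a a A A A A   (applied A -> A A)
  Step 26: a a a a a a a a a a a A A A A  =>  a a a a a a a a a a a a A A A   (applied A -> a)
  Step 27: a a a a a a a a a a a a A A A  =>  a a a a a a a a a a a a a A A   (applied A -> a)
  Step 28: a a a a a a a a a a a a a A A  =>  a a a a a a a a a a a a a A A A   (applied A -> A A)
  Step 29: a a a a a a a a a a a a a A A A  =>  a a a a a a a a a a a a a a A A   (applied A -> a)
  Step 30: a a a a a a a a a a a a a a A A  =>  a a a a a a a a a a a a a a A A A   (applied A -> A A)
  Step 31: a a a a a a a a a a a a a a A A A  =>  a a a a a a a a a a a a a a a A A   (applied A -> a)
  Step 32: a a a a a a a a a a a a a a a A A  =>  a a a a a a a a a a a a a a a a A   (applied A -> a)
  Step 33: a a a a a a a a a a a a a a a a A  =>  a a a a a a a a a a a a a a a a A A   (applied A -> A A)
  Step 34: a a a a a a a a a a a a a a a a A A  =>  a a a a a a a a a a a a a a a a a A   (applied A -> a)
  Step 35: a a a a a a a a a a a a a a a a a A  =>  a a a a a a a a a a a a a a a a a A A   (applied A -> A A)
  Step 36: a a a a a a a a a a a a a a a a a A A  =>  a a a a a a a a a a a a a a a a a A A A   (applied A -> A A)
  Step 37: a a a a a a a a a a a a a a a a a A A A  =>  a a a a a a a a a a a a a a a a a a A A   (applied A -> a)
  Step 38: a a a a a a a a a a a a a a a a a a A A  =>  a a a a a a a a a a a a a a a a a a a A   (applied A -> a)
  Step 39: a a a a a a a a a a a a a a a a a a a A  =>  a a a a a a a a a a a a a a a a a a a A A   (applied A -> A A)
  Step 40: a a a a a a a a a a a a a a a a a a a A A  =>  a a a a a a a a a a a a a a a a a a a a A   (applied A -> a)
  Step 41: a a a a a a a a a a a a a a a a a a a a A  =>  a a a a a a a a a a a a a a a a a a a a a   (applied A -> a)
Final yield: a a a a a a a a a a a a a a a a a a a a a
Total rewrite steps: 41

41


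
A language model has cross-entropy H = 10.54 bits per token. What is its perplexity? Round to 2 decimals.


Perplexity formula: PP = 2^H
H = 10.54
PP = 2^10.54
Decompose: 2^10.54 = 2^10 * 2^0.54
2^10 = 1024, 2^0.54 ~ 1.4539725
PP ~ 1024 * 1.4539725 = 1488.8678400
Rounded to 2 decimals: 1488.87

1488.87


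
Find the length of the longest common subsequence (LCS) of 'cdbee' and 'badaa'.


DP table for LCS of 'cdbee' and 'badaa':
       b  a  d  a  a
    0  0  0  0  0  0
  c 0  0  0  0  0  0
  d 0  0  0  1  1  1
  b 0  1  1  1  1  1
  e 0  1  1  1  1  1
  e 0  1  1  1  1  1
LCS: 'd'
LCS length = 1

1


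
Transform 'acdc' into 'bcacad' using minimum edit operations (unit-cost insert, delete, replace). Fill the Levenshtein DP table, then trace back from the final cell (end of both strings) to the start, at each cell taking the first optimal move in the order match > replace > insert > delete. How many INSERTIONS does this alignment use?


Edit distance = 4. Backtracking from cell (4, 6) with preference match > replace > insert > delete,
then listing the resulting alignment 'acdc' -> 'bcacad' left to right:
  Step 1: insert 'b' [insertion #1]
  Step 2: insert 'c' [insertion #2]
  Step 3: keep 'a'
  Step 4: keep 'c'
  Step 5: replace d->a
  Step 6: replace c->d
Total insertions: 2

2


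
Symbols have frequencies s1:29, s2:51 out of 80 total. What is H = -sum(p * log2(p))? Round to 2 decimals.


Computing entropy H = -sum(p_i * log2(p_i)):
  s1: p = 29/80 = 0.3625, -p*log2(p) = 0.5307
  s2: p = 51/80 = 0.6375, -p*log2(p) = 0.4141
H = sum of terms = 0.9448
Rounded to 2 decimals: 0.94

0.94


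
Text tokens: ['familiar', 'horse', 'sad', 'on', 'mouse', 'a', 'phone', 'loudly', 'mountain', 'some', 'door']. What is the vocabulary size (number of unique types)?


Listing all tokens and tracking unique types:
  Token 1: 'familiar' -> NEW (unique so far: 1)
  Token 2: 'horse' -> NEW (unique so far: 2)
  Token 3: 'sad' -> NEW (unique so far: 3)
  Token 4: 'on' -> NEW (unique so far: 4)
  Token 5: 'mouse' -> NEW (unique so far: 5)
  Token 6: 'a' -> NEW (unique so far: 6)
  Token 7: 'phone' -> NEW (unique so far: 7)
  Token 8: 'loudly' -> NEW (unique so far: 8)
  Token 9: 'mountain' -> NEW (unique so far: 9)
  Token 10: 'some' -> NEW (unique so far: 10)
  Token 11: 'door' -> NEW (unique so far: 11)
Unique types: ('a', 'door', 'familiar', 'horse', 'loudly', 'mountain', 'mouse', 'on', 'phone', 'sad', 'some')
Vocabulary size: 11

11


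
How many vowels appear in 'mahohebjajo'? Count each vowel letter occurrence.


Scanning each character of 'mahohebjajo':
  Position 1: 'm' -> consonant (running count: 0)
  Position 2: 'a' -> vowel (running count: 1)
  Position 3: 'h' -> consonant (running count: 1)
  Position 4: 'o' -> vowel (running count: 2)
  Position 5: 'h' -> consonant (running count: 2)
  Position 6: 'e' -> vowel (running count: 3)
  Position 7: 'b' -> consonant (running count: 3)
  Position 8: 'j' -> consonant (running count: 3)
  Position 9: 'a' -> vowel (running count: 4)
  Position 10: 'j' -> consonant (running count: 4)
  Position 11: 'o' -> vowel (running count: 5)
Total vowels: 5

5


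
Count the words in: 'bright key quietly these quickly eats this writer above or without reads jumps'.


Counting words by splitting on spaces:
  Word 1: 'bright'
  Word 2: 'key'
  Word 3: 'quietly'
  Word 4: 'these'
  Word 5: 'quickly'
  Word 6: 'eats'
  Word 7: 'this'
  Word 8: 'writer'
  Word 9: 'above'
  Word 10: 'or'
  Word 11: 'without'
  Word 12: 'reads'
  Word 13: 'jumps'
Total words: 13

13


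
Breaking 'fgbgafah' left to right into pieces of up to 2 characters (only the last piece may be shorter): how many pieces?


'fgbgafah' has 8 characters.
Chunking with max size 2:
  Chunk 1: 'fg' (positions 0-1)
  Chunk 2: 'bg' (positions 2-3)
  Chunk 3: 'af' (positions 4-5)
  Chunk 4: 'ah' (positions 6-7)
Total chunks: ceil(8 / 2) = 4

4


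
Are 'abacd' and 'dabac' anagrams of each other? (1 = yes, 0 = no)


Sort characters of 'abacd': 'aabcd'
Sort characters of 'dabac': 'aabcd'
Sorted forms match -> they ARE anagrams
Result: 1

1


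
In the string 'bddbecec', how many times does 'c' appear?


Scanning 'bddbecec' for 'c':
  Position 5: 'c' -> MATCH (count: 1)
  Position 7: 'c' -> MATCH (count: 2)
Total occurrences of 'c': 2

2


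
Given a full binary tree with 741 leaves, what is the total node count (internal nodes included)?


Leaf nodes (terminals): 741
Internal nodes = n - 1 = 741 - 1 = 740
Total = leaves + internal = 741 + 740 = 1481

1481


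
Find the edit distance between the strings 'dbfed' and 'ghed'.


Building DP table for s1='dbfed' (len 5) and s2='ghed' (len 4):
       g  h  e  d
    0  1  2  3  4
  d 1  1  2  3  3
  b 2  2  2  3  4
  f 3  3  3  3  4
  e 4  4  4  3  4
  d 5  5  5  4  3
Edit distance = dp[5][4] = 3

3


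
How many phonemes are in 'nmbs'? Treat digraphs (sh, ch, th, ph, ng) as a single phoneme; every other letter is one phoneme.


Parsing 'nmbs' greedily, digraphs first:
  'n' -> consonant phoneme (phonemes so far: 1)
  'm' -> consonant phoneme (phonemes so far: 2)
  'b' -> consonant phoneme (phonemes so far: 3)
  's' -> consonant phoneme (phonemes so far: 4)
Total phonemes: 4

4


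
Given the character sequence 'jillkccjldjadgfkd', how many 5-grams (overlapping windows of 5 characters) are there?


String 'jillkccjldjadgfkd' has length L = 17.
Number of overlapping n-grams = L - n + 1
Substituting: 17 - 5 + 1 = 13

13


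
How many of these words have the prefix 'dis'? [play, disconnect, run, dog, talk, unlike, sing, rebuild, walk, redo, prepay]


Checking each word for prefix 'dis':
  'play' -> no (count: 0)
  'disconnect' -> YES, starts with 'dis' (count: 1)
  'run' -> no (count: 1)
  'dog' -> no (count: 1)
  'talk' -> no (count: 1)
  'unlike' -> no (count: 1)
  'sing' -> no (count: 1)
  'rebuild' -> no (count: 1)
  'walk' -> no (count: 1)
  'redo' -> no (count: 1)
  'prepay' -> no (count: 1)
Total with prefix 'dis': 1

1


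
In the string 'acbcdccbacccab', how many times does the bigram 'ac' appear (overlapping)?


Scanning 'acbcdccbacccab' for bigram 'ac':
  Position 0: 'ac' -> MATCH
  Position 1: 'cb' -> no
  Position 2: 'bc' -> no
  Position 3: 'cd' -> no
  Position 4: 'dc' -> no
  Position 5: 'cc' -> no
  Position 6: 'cb' -> no
  Position 7: 'ba' -> no
  Position 8: 'ac' -> MATCH
  Position 9: 'cc' -> no
  Position 10: 'cc' -> no
  Position 11: 'ca' -> no
  Position 12: 'ab' -> no
Total matches: 2

2


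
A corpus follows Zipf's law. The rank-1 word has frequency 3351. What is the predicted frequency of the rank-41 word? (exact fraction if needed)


Zipf's law: freq(rank) = f1 / rank
f1 = 3351, rank = 41
freq = 3351 / 41
GCD(3351, 41) = 1
Simplified: 3351/41

3351/41


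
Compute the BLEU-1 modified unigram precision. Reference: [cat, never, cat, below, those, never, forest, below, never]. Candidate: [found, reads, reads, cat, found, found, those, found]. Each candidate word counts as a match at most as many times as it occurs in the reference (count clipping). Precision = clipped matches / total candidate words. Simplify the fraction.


Reference word counts: {'below': 2, 'cat': 2, 'forest': 1, 'never': 3, 'those': 1}
Checking each candidate word (with clipping):
  'found' -> not in reference -> no match (matches: 0)
  'reads' -> not in reference -> no match (matches: 0)
  'reads' -> not in reference -> no match (matches: 0)
  'cat' -> in reference (ref count 2, used 1/2) -> match (matches: 1)
  'found' -> not in reference -> no match (matches: 1)
  'found' -> not in reference -> no match (matches: 1)
  'those' -> in reference (ref count 1, used 1/1) -> match (matches: 2)
  'found' -> not in reference -> no match (matches: 2)
Clipped matches: 2, Candidate length: 8
Precision = 2/8 = 1/4

1/4


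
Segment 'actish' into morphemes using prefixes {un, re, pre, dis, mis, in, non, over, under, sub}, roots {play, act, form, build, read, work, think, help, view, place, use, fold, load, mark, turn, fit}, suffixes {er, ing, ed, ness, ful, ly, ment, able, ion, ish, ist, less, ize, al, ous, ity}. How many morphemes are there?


Segmenting 'actish' against the inventory:
  'act' -> root (morpheme 1)
  'ish' -> suffix (morpheme 2)
Total morphemes: 2

2


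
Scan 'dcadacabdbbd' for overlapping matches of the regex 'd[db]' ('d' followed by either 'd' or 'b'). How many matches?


Pattern: d[db] means 'd' followed by either 'd' or 'b'.
Scanning 'dcadacabdbbd' position-by-position:
  Pos 0: window 'dc' -> no
  Pos 1: window 'ca' -> no
  Pos 2: window 'ad' -> no
  Pos 3: window 'da' -> no
  Pos 4: window 'ac' -> no
  Pos 5: window 'ca' -> no
  Pos 6: window 'ab' -> no
  Pos 7: window 'bd' -> no
  Pos 8: window 'db' -> MATCH
  Pos 9: window 'bb' -> no
  Pos 10: window 'bd' -> no
  Pos 11: window 'd' -> no
Total matches: 1

1


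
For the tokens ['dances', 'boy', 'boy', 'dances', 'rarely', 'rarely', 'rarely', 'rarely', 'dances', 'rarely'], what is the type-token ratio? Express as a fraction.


Tokens: 10
Unique types: ('boy', 'dances', 'rarely') = 3
TTR = 3/10
Already in lowest terms.

3/10


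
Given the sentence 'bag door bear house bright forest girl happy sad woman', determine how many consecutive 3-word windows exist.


Word trigrams from [10] words:
  Trigram 1: (bag door bear)
  Trigram 2: (door bear house)
  Trigram 3: (bear house bright)
  Trigram 4: (house bright forest)
  Trigram 5: (bright forest girl)
  Trigram 6: (forest girl happy)
  Trigram 7: (girl happy sad)
  Trigram 8: (happy sad woman)
Total word trigrams: 10 - 2 = 8

8


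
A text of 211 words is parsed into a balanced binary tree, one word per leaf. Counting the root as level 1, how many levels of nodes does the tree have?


In a balanced binary tree with n leaves the deepest leaf is ceil(log2(n)) edges below the root,
so counting node levels inclusive of root and leaves gives ceil(log2(n)) + 1 levels.
log2(211) = 7.7211
ceil(7.7211) = 8
levels = 8 + 1 = 9

9


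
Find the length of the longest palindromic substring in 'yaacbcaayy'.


Scanning 'yaacbcaayy' for palindromic substrings.
Substring at positions 0-8: 'yaacbcaay'.
Check: reverse('yaacbcaay') = 'yaacbcaay' -> palindrome confirmed.
Neighbouring characters ('-' / 'y') break symmetry, so it cannot extend further.
No longer palindromic substring exists; longest length = 9

9


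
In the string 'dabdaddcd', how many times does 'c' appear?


Scanning 'dabdaddcd' for 'c':
  Position 7: 'c' -> MATCH (count: 1)
Total occurrences of 'c': 1

1


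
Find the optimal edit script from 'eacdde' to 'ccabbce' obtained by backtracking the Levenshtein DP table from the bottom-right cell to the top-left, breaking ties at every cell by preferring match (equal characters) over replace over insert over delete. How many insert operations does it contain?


Edit distance = 5. Backtracking from cell (6, 7) with preference match > replace > insert > delete,
then listing the resulting alignment 'eacdde' -> 'ccabbce' left to right:
  Step 1: insert 'c' [insertion #1]
  Step 2: replace e->c
  Step 3: keep 'a'
  Step 4: replace c->b
  Step 5: replace d->b
  Step 6: replace d->c
  Step 7: keep 'e'
Total insertions: 1

1


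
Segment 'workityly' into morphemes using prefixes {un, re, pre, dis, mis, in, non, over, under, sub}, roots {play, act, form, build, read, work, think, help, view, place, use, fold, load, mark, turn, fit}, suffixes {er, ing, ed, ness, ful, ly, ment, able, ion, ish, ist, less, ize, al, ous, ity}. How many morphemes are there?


Segmenting 'workityly' against the inventory:
  'work' -> root (morpheme 1)
  'ity' -> suffix (morpheme 2)
  'ly' -> suffix (morpheme 3)
Total morphemes: 3

3


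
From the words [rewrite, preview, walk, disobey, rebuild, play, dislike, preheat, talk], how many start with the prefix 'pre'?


Checking each word for prefix 'pre':
  'rewrite' -> no (count: 0)
  'preview' -> YES, starts with 'pre' (count: 1)
  'walk' -> no (count: 1)
  'disobey' -> no (count: 1)
  'rebuild' -> no (count: 1)
  'play' -> no (count: 1)
  'dislike' -> no (count: 1)
  'preheat' -> YES, starts with 'pre' (count: 2)
  'talk' -> no (count: 2)
Total with prefix 'pre': 2

2


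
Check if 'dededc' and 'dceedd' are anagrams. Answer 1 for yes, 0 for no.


Sort characters of 'dededc': 'cdddee'
Sort characters of 'dceedd': 'cdddee'
Sorted forms match -> they ARE anagrams
Result: 1

1


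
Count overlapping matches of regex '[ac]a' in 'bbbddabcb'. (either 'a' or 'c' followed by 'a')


Pattern: [ac]a means either 'a' or 'c' followed by 'a'.
Scanning 'bbbddabcb' position-by-position:
  Pos 0: window 'bb' -> no
  Pos 1: window 'bb' -> no
  Pos 2: window 'bd' -> no
  Pos 3: window 'dd' -> no
  Pos 4: window 'da' -> no
  Pos 5: window 'ab' -> no
  Pos 6: window 'bc' -> no
  Pos 7: window 'cb' -> no
  Pos 8: window 'b' -> no
Total matches: 0

0


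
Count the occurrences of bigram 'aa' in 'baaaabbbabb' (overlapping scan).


Scanning 'baaaabbbabb' for bigram 'aa':
  Position 0: 'ba' -> no
  Position 1: 'aa' -> MATCH
  Position 2: 'aa' -> MATCH
  Position 3: 'aa' -> MATCH
  Position 4: 'ab' -> no
  Position 5: 'bb' -> no
  Position 6: 'bb' -> no
  Position 7: 'ba' -> no
  Position 8: 'ab' -> no
  Position 9: 'bb' -> no
Total matches: 3

3


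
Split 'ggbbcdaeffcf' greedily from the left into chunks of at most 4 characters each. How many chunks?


'ggbbcdaeffcf' has 12 characters.
Chunking with max size 4:
  Chunk 1: 'ggbb' (positions 0-3)
  Chunk 2: 'cdae' (positions 4-7)
  Chunk 3: 'ffcf' (positions 8-11)
Total chunks: ceil(12 / 4) = 3

3


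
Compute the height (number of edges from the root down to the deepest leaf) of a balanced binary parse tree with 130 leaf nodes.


In a balanced binary tree with n leaves the deepest leaf is ceil(log2(n)) edges below the root.
log2(130) = 7.0224
ceil(7.0224) = 8
height (edges) = 8

8


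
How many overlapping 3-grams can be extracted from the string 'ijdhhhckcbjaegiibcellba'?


String 'ijdhhhckcbjaegiibcellba' has length L = 23.
Number of overlapping n-grams = L - n + 1
Substituting: 23 - 3 + 1 = 21

21


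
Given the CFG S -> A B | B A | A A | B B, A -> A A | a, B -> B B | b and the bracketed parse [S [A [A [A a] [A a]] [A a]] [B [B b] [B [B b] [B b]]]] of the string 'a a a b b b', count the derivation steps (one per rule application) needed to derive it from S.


Every bracketed nonterminal node [X ...] in the tree is produced by exactly one rule application.
Reading the tree off as a leftmost derivation:
  Step 1: S  =>  A B   (applied S -> A B)
  Step 2: A B  =>  A A B   (applied A -> A A)
  Step 3: A A B  =>  A A A B   (applied A -> A A)
  Step 4: A A A B  =>  a A A B   (applied A -> a)
  Step 5: a A A B  =>  a a A B   (applied A -> a)
  Step 6: a a A B  =>  a a a B   (applied A -> a)
  Step 7: a a a B  =>  a a a B B   (applied B -> B B)
  Step 8: a a a B B  =>  a a a b B   (applied B -> b)
  Step 9: a a a b B  =>  a a a b B B   (applied B -> B B)
  Step 10: a a a b B B  =>  a a a b b B   (applied B -> b)
  Step 11: a a a b b B  =>  a a a b b b   (applied B -> b)
Final yield: a a a b b b
Total rewrite steps: 11

11


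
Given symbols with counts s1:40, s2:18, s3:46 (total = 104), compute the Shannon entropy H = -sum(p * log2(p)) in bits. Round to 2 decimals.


Computing entropy H = -sum(p_i * log2(p_i)):
  s1: p = 40/104 = 0.3846, -p*log2(p) = 0.5302
  s2: p = 18/104 = 0.1731, -p*log2(p) = 0.4380
  s3: p = 46/104 = 0.4423, -p*log2(p) = 0.5205
H = sum of terms = 1.4887
Rounded to 2 decimals: 1.49

1.49


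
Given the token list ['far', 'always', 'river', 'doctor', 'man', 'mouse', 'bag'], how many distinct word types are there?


Listing all tokens and tracking unique types:
  Token 1: 'far' -> NEW (unique so far: 1)
  Token 2: 'always' -> NEW (unique so far: 2)
  Token 3: 'river' -> NEW (unique so far: 3)
  Token 4: 'doctor' -> NEW (unique so far: 4)
  Token 5: 'man' -> NEW (unique so far: 5)
  Token 6: 'mouse' -> NEW (unique so far: 6)
  Token 7: 'bag' -> NEW (unique so far: 7)
Unique types: ('always', 'bag', 'doctor', 'far', 'man', 'mouse', 'river')
Vocabulary size: 7

7


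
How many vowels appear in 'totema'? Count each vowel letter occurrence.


Scanning each character of 'totema':
  Position 1: 't' -> consonant (running count: 0)
  Position 2: 'o' -> vowel (running count: 1)
  Position 3: 't' -> consonant (running count: 1)
  Position 4: 'e' -> vowel (running count: 2)
  Position 5: 'm' -> consonant (running count: 2)
  Position 6: 'a' -> vowel (running count: 3)
Total vowels: 3

3


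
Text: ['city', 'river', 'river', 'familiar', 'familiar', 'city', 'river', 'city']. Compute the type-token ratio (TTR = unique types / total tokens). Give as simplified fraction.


Tokens: 8
Unique types: ('city', 'familiar', 'river') = 3
TTR = 3/8
Already in lowest terms.

3/8


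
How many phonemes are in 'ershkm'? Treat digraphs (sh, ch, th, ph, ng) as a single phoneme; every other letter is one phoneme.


Parsing 'ershkm' greedily, digraphs first:
  'e' -> vowel phoneme (phonemes so far: 1)
  'r' -> consonant phoneme (phonemes so far: 2)
  'sh' -> digraph (1 consonant phoneme) (phonemes so far: 3)
  'k' -> consonant phoneme (phonemes so far: 4)
  'm' -> consonant phoneme (phonemes so far: 5)
Total phonemes: 5

5


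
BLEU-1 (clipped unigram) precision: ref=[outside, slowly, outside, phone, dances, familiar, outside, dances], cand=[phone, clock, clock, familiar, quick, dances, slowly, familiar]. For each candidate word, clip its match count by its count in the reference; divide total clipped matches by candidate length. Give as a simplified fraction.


Reference word counts: {'dances': 2, 'familiar': 1, 'outside': 3, 'phone': 1, 'slowly': 1}
Checking each candidate word (with clipping):
  'phone' -> in reference (ref count 1, used 1/1) -> match (matches: 1)
  'clock' -> not in reference -> no match (matches: 1)
  'clock' -> not in reference -> no match (matches: 1)
  'familiar' -> in reference (ref count 1, used 1/1) -> match (matches: 2)
  'quick' -> not in reference -> no match (matches: 2)
  'dances' -> in reference (ref count 2, used 1/2) -> match (matches: 3)
  'slowly' -> in reference (ref count 1, used 1/1) -> match (matches: 4)
  'familiar' -> ref count 1 already used up (1/1) -> clipped, no match (matches: 4)
Clipped matches: 4, Candidate length: 8
Precision = 4/8 = 1/2

1/2


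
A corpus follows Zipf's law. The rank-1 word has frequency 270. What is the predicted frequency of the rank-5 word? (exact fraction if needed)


Zipf's law: freq(rank) = f1 / rank
f1 = 270, rank = 5
freq = 270 / 5
= 54

54


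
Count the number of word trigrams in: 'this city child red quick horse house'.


Word trigrams from [7] words:
  Trigram 1: (this city child)
  Trigram 2: (city child red)
  Trigram 3: (child red quick)
  Trigram 4: (red quick horse)
  Trigram 5: (quick horse house)
Total word trigrams: 7 - 2 = 5

5


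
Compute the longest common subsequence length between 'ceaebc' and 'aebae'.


DP table for LCS of 'ceaebc' and 'aebae':
       a  e  b  a  e
    0  0  0  0  0  0
  c 0  0  0  0  0  0
  e 0  0  1  1  1  1
  a 0  1  1  1  2  2
  e 0  1  2  2  2  3
  b 0  1  2  3  3  3
  c 0  1  2  3  3  3
LCS: 'eae'
LCS length = 3

3


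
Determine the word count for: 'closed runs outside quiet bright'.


Counting words by splitting on spaces:
  Word 1: 'closed'
  Word 2: 'runs'
  Word 3: 'outside'
  Word 4: 'quiet'
  Word 5: 'bright'
Total words: 5

5


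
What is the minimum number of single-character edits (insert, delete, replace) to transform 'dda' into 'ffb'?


Building DP table for s1='dda' (len 3) and s2='ffb' (len 3):
       f  f  b
    0  1  2  3
  d 1  1  2  3
  d 2  2  2  3
  a 3  3  3  3
Edit distance = dp[3][3] = 3

3


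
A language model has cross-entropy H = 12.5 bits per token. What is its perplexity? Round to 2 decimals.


Perplexity formula: PP = 2^H
H = 12.5
PP = 2^12.5
Decompose: 2^12.5 = 2^12 * 2^0.5 = 2^12 * sqrt(2)
2^12 = 4096, sqrt(2) ~ 1.4142136
PP ~ 4096 * 1.4142136 = 5792.6189056
Rounded to 2 decimals: 5792.62

5792.62


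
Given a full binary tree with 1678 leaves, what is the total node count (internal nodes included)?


Leaf nodes (terminals): 1678
Internal nodes = n - 1 = 1678 - 1 = 1677
Total = leaves + internal = 1678 + 1677 = 3355

3355


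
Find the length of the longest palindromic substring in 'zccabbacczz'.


Scanning 'zccabbacczz' for palindromic substrings.
Substring at positions 0-9: 'zccabbaccz'.
Check: reverse('zccabbaccz') = 'zccabbaccz' -> palindrome confirmed.
Neighbouring characters ('-' / 'z') break symmetry, so it cannot extend further.
No longer palindromic substring exists; longest length = 10

10


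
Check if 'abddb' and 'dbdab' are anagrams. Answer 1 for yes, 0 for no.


Sort characters of 'abddb': 'abbdd'
Sort characters of 'dbdab': 'abbdd'
Sorted forms match -> they ARE anagrams
Result: 1

1


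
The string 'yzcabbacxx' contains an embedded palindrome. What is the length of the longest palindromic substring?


Scanning 'yzcabbacxx' for palindromic substrings.
Substring at positions 2-7: 'cabbac'.
Check: reverse('cabbac') = 'cabbac' -> palindrome confirmed.
Neighbouring characters ('z' / 'x') break symmetry, so it cannot extend further.
No longer palindromic substring exists; longest length = 6

6


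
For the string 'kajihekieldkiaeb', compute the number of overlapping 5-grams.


String 'kajihekieldkiaeb' has length L = 16.
Number of overlapping n-grams = L - n + 1
Substituting: 16 - 5 + 1 = 12

12


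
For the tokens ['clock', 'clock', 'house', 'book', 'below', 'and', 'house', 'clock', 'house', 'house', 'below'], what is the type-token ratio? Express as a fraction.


Tokens: 11
Unique types: ('and', 'below', 'book', 'clock', 'house') = 5
TTR = 5/11
Already in lowest terms.

5/11


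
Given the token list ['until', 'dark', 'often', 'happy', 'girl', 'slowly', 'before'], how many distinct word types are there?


Listing all tokens and tracking unique types:
  Token 1: 'until' -> NEW (unique so far: 1)
  Token 2: 'dark' -> NEW (unique so far: 2)
  Token 3: 'often' -> NEW (unique so far: 3)
  Token 4: 'happy' -> NEW (unique so far: 4)
  Token 5: 'girl' -> NEW (unique so far: 5)
  Token 6: 'slowly' -> NEW (unique so far: 6)
  Token 7: 'before' -> NEW (unique so far: 7)
Unique types: ('before', 'dark', 'girl', 'happy', 'often', 'slowly', 'until')
Vocabulary size: 7

7


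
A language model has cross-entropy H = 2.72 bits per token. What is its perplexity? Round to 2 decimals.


Perplexity formula: PP = 2^H
H = 2.72
PP = 2^2.72
Decompose: 2^2.72 = 2^2 * 2^0.72
2^2 = 4, 2^0.72 ~ 1.6471820
PP ~ 4 * 1.6471820 = 6.5887280
Rounded to 2 decimals: 6.59

6.59


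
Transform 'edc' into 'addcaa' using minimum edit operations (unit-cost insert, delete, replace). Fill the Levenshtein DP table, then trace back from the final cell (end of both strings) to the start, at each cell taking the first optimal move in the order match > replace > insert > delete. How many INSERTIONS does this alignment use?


Edit distance = 4. Backtracking from cell (3, 6) with preference match > replace > insert > delete,
then listing the resulting alignment 'edc' -> 'addcaa' left to right:
  Step 1: insert 'a' [insertion #1]
  Step 2: replace e->d
  Step 3: keep 'd'
  Step 4: keep 'c'
  Step 5: insert 'a' [insertion #2]
  Step 6: insert 'a' [insertion #3]
Total insertions: 3

3


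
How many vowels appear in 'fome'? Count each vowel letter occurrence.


Scanning each character of 'fome':
  Position 1: 'f' -> consonant (running count: 0)
  Position 2: 'o' -> vowel (running count: 1)
  Position 3: 'm' -> consonant (running count: 1)
  Position 4: 'e' -> vowel (running count: 2)
Total vowels: 2

2
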